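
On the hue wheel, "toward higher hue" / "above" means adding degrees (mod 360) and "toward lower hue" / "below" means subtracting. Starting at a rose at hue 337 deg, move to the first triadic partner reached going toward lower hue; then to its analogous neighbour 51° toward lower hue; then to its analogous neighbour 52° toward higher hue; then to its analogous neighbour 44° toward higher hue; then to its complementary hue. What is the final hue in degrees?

82°

triadic ↓ −120°: 337 − 120 = 217°
analog 51° ↓ −51°: 217 − 51 = 166°
analog 52° ↑ +52°: 166 + 52 = 218°
analog 44° ↑ +44°: 218 + 44 = 262°
complement +180°: 262 + 180 = 442 → 442 − 360 = 82°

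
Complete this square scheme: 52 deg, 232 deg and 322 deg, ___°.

A square tetradic scheme places four hues every 90°.
The full set through 52° is {52°, 142°, 232°, 322°}.
Given {52°, 232°, 322°}, the missing hue is 142°.

142°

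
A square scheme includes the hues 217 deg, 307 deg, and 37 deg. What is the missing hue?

127°

A square tetradic scheme places four hues every 90°.
The full set through 37° is {37°, 127°, 217°, 307°}.
Given {37°, 217°, 307°}, the missing hue is 127°.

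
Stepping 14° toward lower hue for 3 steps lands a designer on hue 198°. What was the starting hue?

3 steps of 14° (toward lower hue) give a net shift of −42°.
Start = end − shift: 198 + 42 = 240°

240°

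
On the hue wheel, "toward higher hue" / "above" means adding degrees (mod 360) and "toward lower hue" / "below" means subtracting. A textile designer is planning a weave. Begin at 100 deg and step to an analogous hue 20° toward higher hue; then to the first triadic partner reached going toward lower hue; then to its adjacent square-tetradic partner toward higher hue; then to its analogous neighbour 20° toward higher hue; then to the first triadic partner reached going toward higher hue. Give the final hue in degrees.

230°

analog 20° ↑ +20°: 100 + 20 = 120°
triadic ↓ −120°: 120 − 120 = 0°
square ↑ +90°: 0 + 90 = 90°
analog 20° ↑ +20°: 90 + 20 = 110°
triadic ↑ +120°: 110 + 120 = 230°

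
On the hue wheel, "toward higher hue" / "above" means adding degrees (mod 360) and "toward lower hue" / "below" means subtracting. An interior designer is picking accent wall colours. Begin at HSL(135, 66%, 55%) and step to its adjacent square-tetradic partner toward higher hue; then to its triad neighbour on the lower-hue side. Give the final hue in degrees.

135 + 90 = 225°   (square ↑)
225 − 120 = 105°   (triadic ↓)

105°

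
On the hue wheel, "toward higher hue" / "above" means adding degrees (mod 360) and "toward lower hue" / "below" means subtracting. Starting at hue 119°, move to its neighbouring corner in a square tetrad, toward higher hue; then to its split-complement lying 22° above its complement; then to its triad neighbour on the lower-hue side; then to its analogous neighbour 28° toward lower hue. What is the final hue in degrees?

263°

+90° (square ↑): 119 + 90 = 209°
+202° (split-comp 22° ↑): 209 + 202 = 411 → 411 − 360 = 51°
−120° (triadic ↓): 51 − 120 = -69 → -69 + 360 = 291°
−28° (analog 28° ↓): 291 − 28 = 263°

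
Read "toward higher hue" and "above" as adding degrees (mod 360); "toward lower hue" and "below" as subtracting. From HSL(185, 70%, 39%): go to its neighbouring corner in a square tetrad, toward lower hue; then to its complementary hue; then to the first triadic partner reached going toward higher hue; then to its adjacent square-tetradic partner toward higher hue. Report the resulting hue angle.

−90° (square ↓): 185 − 90 = 95°
+180° (complement): 95 + 180 = 275°
+120° (triadic ↑): 275 + 120 = 395 → 395 − 360 = 35°
+90° (square ↑): 35 + 90 = 125°

125°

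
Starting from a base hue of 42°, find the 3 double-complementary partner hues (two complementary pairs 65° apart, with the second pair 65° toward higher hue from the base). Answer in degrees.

107°, 222°, 287°

A rectangular tetradic uses two complementary pairs 65° apart: offsets 0°, 65°, 180°, 245°.
42 + 65 = 107°
42 + 180 = 222°
42 + 245 = 287°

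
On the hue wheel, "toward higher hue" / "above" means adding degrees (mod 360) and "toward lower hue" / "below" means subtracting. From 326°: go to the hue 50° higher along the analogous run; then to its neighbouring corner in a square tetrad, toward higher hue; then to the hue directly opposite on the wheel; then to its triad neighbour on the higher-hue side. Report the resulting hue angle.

46°

+50° (analog 50° ↑): 326 + 50 = 376 → 376 − 360 = 16°
+90° (square ↑): 16 + 90 = 106°
+180° (complement): 106 + 180 = 286°
+120° (triadic ↑): 286 + 120 = 406 → 406 − 360 = 46°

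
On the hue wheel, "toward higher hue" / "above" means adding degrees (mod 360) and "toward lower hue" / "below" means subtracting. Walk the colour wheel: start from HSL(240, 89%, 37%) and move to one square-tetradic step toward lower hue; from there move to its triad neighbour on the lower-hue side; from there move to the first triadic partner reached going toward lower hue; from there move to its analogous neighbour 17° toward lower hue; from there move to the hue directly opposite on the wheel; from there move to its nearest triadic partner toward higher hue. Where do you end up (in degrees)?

193°

240 − 90 = 150°   (square ↓)
150 − 120 = 30°   (triadic ↓)
30 − 120 = -90 → -90 + 360 = 270°   (triadic ↓)
270 − 17 = 253°   (analog 17° ↓)
253 + 180 = 433 → 433 − 360 = 73°   (complement)
73 + 120 = 193°   (triadic ↑)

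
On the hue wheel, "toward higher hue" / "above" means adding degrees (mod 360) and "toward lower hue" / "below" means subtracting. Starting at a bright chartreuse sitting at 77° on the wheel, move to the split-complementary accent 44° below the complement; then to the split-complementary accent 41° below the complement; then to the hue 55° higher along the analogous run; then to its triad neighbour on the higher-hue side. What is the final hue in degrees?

split-comp 44° ↓ +136°: 77 + 136 = 213°
split-comp 41° ↓ +139°: 213 + 139 = 352°
analog 55° ↑ +55°: 352 + 55 = 407 → 407 − 360 = 47°
triadic ↑ +120°: 47 + 120 = 167°

167°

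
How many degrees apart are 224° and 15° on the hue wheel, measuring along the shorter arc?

151°

|224 − 15| = 209.
The shorter arc is 360 − 209 = 151°.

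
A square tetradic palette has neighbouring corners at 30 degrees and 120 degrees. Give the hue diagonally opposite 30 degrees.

210°

A square tetradic scheme places four hues 90° apart; opposite corners are 180° apart.
30 + 180 = 210°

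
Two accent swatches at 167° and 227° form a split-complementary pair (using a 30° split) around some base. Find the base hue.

The accents sit 30° either side of the complement, so the complement is their short-arc midpoint on the wheel.
Short-arc midpoint of 167° and 227°: 197°.
Base is 180° from the complement: 197 − 180 = 17°

17°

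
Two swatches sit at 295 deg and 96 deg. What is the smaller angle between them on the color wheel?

|295 − 96| = 199.
The shorter arc is 360 − 199 = 161°.

161°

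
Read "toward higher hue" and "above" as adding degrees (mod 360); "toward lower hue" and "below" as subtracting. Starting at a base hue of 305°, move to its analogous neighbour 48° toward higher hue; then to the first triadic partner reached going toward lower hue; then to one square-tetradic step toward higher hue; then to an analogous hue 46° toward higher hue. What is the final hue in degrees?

+48° (analog 48° ↑): 305 + 48 = 353°
−120° (triadic ↓): 353 − 120 = 233°
+90° (square ↑): 233 + 90 = 323°
+46° (analog 46° ↑): 323 + 46 = 369 → 369 − 360 = 9°

9°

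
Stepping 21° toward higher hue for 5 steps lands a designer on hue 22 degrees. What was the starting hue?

5 steps of 21° (toward higher hue) give a net shift of +105°.
Start = end − shift: 22 − 105 = -83 → -83 + 360 = 277°

277°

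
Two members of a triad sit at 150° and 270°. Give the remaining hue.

A triad spaces three hues 120° apart.
The full set is {30°, 150°, 270°}.

30°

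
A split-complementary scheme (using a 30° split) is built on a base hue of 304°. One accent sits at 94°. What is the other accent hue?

Split-complementary hues sit 30° either side of the complement.
Complement of the base 304°: 304 + 180 = 484 → 484 − 360 = 124°
The given accent 94° is 30° one side of 124°; the other accent sits 30° the other side: 124 + 30 = 154°

154°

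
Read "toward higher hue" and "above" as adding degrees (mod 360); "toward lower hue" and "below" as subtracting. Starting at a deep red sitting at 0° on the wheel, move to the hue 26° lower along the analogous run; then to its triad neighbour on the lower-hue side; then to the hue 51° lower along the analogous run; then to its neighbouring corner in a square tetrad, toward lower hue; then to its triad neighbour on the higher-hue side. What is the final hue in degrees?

193°

−26° (analog 26° ↓): 0 − 26 = -26 → -26 + 360 = 334°
−120° (triadic ↓): 334 − 120 = 214°
−51° (analog 51° ↓): 214 − 51 = 163°
−90° (square ↓): 163 − 90 = 73°
+120° (triadic ↑): 73 + 120 = 193°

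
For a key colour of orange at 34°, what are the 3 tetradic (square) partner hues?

A square tetradic scheme places four hues every 90°.
34 + 90 = 124°
34 + 180 = 214°
34 + 270 = 304°

124°, 214° and 304°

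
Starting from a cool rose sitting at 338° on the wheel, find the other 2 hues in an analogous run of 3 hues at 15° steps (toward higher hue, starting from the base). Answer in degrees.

Analogous hues sit every 15° along the wheel.
338 + 15 = 353°
338 + 30 = 368 → 368 − 360 = 8°

353° and 8°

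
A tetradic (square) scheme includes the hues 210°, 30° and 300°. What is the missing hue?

120°

A square tetradic scheme places four hues every 90°.
The full set through 30° is {30°, 120°, 210°, 300°}.
Given {30°, 210°, 300°}, the missing hue is 120°.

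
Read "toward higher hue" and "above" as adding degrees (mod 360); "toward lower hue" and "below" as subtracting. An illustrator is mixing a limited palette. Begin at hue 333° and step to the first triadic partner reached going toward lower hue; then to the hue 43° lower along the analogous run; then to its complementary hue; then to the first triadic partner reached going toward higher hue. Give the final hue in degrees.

triadic ↓ −120°: 333 − 120 = 213°
analog 43° ↓ −43°: 213 − 43 = 170°
complement +180°: 170 + 180 = 350°
triadic ↑ +120°: 350 + 120 = 470 → 470 − 360 = 110°

110°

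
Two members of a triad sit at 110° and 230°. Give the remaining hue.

A triad spaces three hues 120° apart.
The full set is {110°, 230°, 350°}.

350°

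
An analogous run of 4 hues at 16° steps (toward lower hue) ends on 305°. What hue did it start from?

3 steps of 16° (toward lower hue) give a net shift of −48°.
Start = end − shift: 305 + 48 = 353°

353°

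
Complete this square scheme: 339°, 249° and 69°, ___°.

159°

A square tetradic scheme places four hues every 90°.
The full set through 69° is {69°, 159°, 249°, 339°}.
Given {69°, 249°, 339°}, the missing hue is 159°.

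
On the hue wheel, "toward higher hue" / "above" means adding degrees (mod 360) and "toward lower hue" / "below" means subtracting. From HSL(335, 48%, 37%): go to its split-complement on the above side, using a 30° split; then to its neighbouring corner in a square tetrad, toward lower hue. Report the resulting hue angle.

split-comp 30° ↑ +210°: 335 + 210 = 545 → 545 − 360 = 185°
square ↓ −90°: 185 − 90 = 95°

95°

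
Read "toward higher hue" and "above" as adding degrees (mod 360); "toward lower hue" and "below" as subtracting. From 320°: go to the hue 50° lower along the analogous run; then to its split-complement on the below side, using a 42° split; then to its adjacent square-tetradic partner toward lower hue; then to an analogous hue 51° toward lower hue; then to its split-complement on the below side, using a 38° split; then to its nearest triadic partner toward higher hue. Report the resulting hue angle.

analog 50° ↓ −50°: 320 − 50 = 270°
split-comp 42° ↓ +138°: 270 + 138 = 408 → 408 − 360 = 48°
square ↓ −90°: 48 − 90 = -42 → -42 + 360 = 318°
analog 51° ↓ −51°: 318 − 51 = 267°
split-comp 38° ↓ +142°: 267 + 142 = 409 → 409 − 360 = 49°
triadic ↑ +120°: 49 + 120 = 169°

169°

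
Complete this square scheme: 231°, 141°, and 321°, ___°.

A square tetradic scheme places four hues every 90°.
The full set through 141° is {51°, 141°, 231°, 321°}.
Given {141°, 231°, 321°}, the missing hue is 51°.

51°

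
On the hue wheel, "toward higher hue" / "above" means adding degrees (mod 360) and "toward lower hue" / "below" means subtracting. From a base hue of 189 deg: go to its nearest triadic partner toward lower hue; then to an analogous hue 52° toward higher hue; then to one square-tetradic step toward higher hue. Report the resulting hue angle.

211°

189 − 120 = 69°   (triadic ↓)
69 + 52 = 121°   (analog 52° ↑)
121 + 90 = 211°   (square ↑)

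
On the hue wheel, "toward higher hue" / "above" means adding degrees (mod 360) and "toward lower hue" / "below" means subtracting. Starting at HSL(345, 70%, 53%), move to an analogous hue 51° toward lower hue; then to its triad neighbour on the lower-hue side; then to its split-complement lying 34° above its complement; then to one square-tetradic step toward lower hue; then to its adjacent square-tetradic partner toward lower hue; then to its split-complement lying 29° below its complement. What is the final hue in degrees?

analog 51° ↓ −51°: 345 − 51 = 294°
triadic ↓ −120°: 294 − 120 = 174°
split-comp 34° ↑ +214°: 174 + 214 = 388 → 388 − 360 = 28°
square ↓ −90°: 28 − 90 = -62 → -62 + 360 = 298°
square ↓ −90°: 298 − 90 = 208°
split-comp 29° ↓ +151°: 208 + 151 = 359°

359°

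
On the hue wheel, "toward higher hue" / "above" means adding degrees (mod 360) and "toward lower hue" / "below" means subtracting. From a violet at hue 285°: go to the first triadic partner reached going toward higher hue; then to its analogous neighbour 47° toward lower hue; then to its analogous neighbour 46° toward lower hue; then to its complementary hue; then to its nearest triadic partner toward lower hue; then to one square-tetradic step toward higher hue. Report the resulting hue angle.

102°

triadic ↑ +120°: 285 + 120 = 405 → 405 − 360 = 45°
analog 47° ↓ −47°: 45 − 47 = -2 → -2 + 360 = 358°
analog 46° ↓ −46°: 358 − 46 = 312°
complement +180°: 312 + 180 = 492 → 492 − 360 = 132°
triadic ↓ −120°: 132 − 120 = 12°
square ↑ +90°: 12 + 90 = 102°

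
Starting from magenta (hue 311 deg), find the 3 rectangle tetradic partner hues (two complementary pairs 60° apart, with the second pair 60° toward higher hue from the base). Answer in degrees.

A rectangular tetradic uses two complementary pairs 60° apart: offsets 0°, 60°, 180°, 240°.
311 + 60 = 371 → 371 − 360 = 11°
311 + 180 = 491 → 491 − 360 = 131°
311 + 240 = 551 → 551 − 360 = 191°

11°, 131°, and 191°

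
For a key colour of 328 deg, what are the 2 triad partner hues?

A triad places three hues 120° apart.
328 + 120 = 448 → 448 − 360 = 88°
328 + 240 = 568 → 568 − 360 = 208°

88° and 208°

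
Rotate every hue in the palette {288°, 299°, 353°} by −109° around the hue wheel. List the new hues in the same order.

179°, 190°, 244°

288 − 109 = 179°
299 − 109 = 190°
353 − 109 = 244°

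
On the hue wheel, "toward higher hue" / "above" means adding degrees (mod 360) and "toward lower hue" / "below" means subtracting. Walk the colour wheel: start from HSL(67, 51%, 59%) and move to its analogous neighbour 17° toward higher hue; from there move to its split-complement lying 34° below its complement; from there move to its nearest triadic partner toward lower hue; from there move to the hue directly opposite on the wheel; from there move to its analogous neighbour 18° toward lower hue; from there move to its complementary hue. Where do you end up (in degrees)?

92°

analog 17° ↑ +17°: 67 + 17 = 84°
split-comp 34° ↓ +146°: 84 + 146 = 230°
triadic ↓ −120°: 230 − 120 = 110°
complement +180°: 110 + 180 = 290°
analog 18° ↓ −18°: 290 − 18 = 272°
complement +180°: 272 + 180 = 452 → 452 − 360 = 92°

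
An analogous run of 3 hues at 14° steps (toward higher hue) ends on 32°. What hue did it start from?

2 steps of 14° (toward higher hue) give a net shift of +28°.
Start = end − shift: 32 − 28 = 4°

4°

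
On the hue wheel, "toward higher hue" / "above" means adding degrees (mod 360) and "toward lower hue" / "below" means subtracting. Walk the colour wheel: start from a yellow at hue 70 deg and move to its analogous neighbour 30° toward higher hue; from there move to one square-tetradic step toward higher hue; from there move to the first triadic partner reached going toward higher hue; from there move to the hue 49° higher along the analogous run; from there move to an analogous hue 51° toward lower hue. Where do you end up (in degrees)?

308°

+30° (analog 30° ↑): 70 + 30 = 100°
+90° (square ↑): 100 + 90 = 190°
+120° (triadic ↑): 190 + 120 = 310°
+49° (analog 49° ↑): 310 + 49 = 359°
−51° (analog 51° ↓): 359 − 51 = 308°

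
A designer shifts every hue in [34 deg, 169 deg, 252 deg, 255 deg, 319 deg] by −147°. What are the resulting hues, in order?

34 − 147 = -113 → -113 + 360 = 247°
169 − 147 = 22°
252 − 147 = 105°
255 − 147 = 108°
319 − 147 = 172°

247°, 22°, 105°, 108°, 172°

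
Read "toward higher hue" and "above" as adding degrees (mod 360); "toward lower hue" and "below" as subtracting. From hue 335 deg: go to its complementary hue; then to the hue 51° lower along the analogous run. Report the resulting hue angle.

complement +180°: 335 + 180 = 515 → 515 − 360 = 155°
analog 51° ↓ −51°: 155 − 51 = 104°

104°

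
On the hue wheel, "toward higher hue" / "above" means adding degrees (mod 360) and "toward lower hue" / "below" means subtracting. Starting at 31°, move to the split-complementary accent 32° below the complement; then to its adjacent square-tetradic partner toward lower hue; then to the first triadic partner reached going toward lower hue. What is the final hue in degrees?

329°

31 + 148 = 179°   (split-comp 32° ↓)
179 − 90 = 89°   (square ↓)
89 − 120 = -31 → -31 + 360 = 329°   (triadic ↓)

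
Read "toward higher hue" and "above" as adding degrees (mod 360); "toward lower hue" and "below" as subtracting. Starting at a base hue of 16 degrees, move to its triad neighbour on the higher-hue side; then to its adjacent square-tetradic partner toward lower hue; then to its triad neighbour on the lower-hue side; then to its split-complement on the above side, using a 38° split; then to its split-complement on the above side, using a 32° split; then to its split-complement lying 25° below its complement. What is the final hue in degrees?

+120° (triadic ↑): 16 + 120 = 136°
−90° (square ↓): 136 − 90 = 46°
−120° (triadic ↓): 46 − 120 = -74 → -74 + 360 = 286°
+218° (split-comp 38° ↑): 286 + 218 = 504 → 504 − 360 = 144°
+212° (split-comp 32° ↑): 144 + 212 = 356°
+155° (split-comp 25° ↓): 356 + 155 = 511 → 511 − 360 = 151°

151°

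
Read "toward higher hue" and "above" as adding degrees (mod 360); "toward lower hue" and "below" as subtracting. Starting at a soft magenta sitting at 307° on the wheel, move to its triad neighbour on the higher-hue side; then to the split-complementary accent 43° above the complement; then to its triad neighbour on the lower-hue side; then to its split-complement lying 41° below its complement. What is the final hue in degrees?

triadic ↑ +120°: 307 + 120 = 427 → 427 − 360 = 67°
split-comp 43° ↑ +223°: 67 + 223 = 290°
triadic ↓ −120°: 290 − 120 = 170°
split-comp 41° ↓ +139°: 170 + 139 = 309°

309°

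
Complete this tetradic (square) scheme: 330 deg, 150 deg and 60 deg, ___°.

A square tetradic scheme places four hues every 90°.
The full set through 60° is {60°, 150°, 240°, 330°}.
Given {60°, 150°, 330°}, the missing hue is 240°.

240°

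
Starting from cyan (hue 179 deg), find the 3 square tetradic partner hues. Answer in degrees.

A square tetradic scheme places four hues every 90°.
179 + 90 = 269°
179 + 180 = 359°
179 + 270 = 449 → 449 − 360 = 89°

269°, 359°, and 89°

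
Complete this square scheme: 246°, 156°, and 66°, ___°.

A square tetradic scheme places four hues every 90°.
The full set through 66° is {66°, 156°, 246°, 336°}.
Given {66°, 156°, 246°}, the missing hue is 336°.

336°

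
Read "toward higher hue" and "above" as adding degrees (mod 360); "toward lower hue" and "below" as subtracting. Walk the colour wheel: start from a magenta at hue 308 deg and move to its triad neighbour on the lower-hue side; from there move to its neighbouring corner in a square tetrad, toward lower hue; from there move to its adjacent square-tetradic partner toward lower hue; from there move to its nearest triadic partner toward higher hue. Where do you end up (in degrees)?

308 − 120 = 188°   (triadic ↓)
188 − 90 = 98°   (square ↓)
98 − 90 = 8°   (square ↓)
8 + 120 = 128°   (triadic ↑)

128°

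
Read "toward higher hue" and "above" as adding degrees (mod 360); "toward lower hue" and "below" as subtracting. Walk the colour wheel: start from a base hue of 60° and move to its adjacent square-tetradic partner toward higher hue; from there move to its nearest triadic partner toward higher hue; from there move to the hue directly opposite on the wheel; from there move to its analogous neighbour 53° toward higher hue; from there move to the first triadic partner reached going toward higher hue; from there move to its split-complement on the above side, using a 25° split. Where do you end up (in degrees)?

square ↑ +90°: 60 + 90 = 150°
triadic ↑ +120°: 150 + 120 = 270°
complement +180°: 270 + 180 = 450 → 450 − 360 = 90°
analog 53° ↑ +53°: 90 + 53 = 143°
triadic ↑ +120°: 143 + 120 = 263°
split-comp 25° ↑ +205°: 263 + 205 = 468 → 468 − 360 = 108°

108°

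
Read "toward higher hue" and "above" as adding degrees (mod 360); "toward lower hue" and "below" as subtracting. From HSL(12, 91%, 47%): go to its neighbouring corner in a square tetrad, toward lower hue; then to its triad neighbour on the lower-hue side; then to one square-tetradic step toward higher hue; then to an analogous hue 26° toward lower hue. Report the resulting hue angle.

12 − 90 = -78 → -78 + 360 = 282°   (square ↓)
282 − 120 = 162°   (triadic ↓)
162 + 90 = 252°   (square ↑)
252 − 26 = 226°   (analog 26° ↓)

226°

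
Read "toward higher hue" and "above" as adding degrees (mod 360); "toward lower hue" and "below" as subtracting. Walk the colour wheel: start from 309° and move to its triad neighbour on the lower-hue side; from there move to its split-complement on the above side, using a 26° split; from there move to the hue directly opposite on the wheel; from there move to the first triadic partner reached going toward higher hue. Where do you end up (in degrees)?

−120° (triadic ↓): 309 − 120 = 189°
+206° (split-comp 26° ↑): 189 + 206 = 395 → 395 − 360 = 35°
+180° (complement): 35 + 180 = 215°
+120° (triadic ↑): 215 + 120 = 335°

335°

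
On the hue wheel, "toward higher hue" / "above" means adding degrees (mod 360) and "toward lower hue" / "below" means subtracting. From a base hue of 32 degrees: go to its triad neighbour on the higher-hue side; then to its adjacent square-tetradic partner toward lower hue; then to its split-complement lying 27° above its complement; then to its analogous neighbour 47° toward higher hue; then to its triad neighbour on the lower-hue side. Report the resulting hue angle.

32 + 120 = 152°   (triadic ↑)
152 − 90 = 62°   (square ↓)
62 + 207 = 269°   (split-comp 27° ↑)
269 + 47 = 316°   (analog 47° ↑)
316 − 120 = 196°   (triadic ↓)

196°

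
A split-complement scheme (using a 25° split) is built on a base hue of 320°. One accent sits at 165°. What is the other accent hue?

115°

Split-complementary hues sit 25° either side of the complement.
Complement of the base 320°: 320 + 180 = 500 → 500 − 360 = 140°
The given accent 165° is 25° one side of 140°; the other accent sits 25° the other side: 140 − 25 = 115°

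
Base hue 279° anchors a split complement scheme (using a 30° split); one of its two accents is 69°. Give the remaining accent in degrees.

129°

Split-complementary hues sit 30° either side of the complement.
Complement of the base 279°: 279 + 180 = 459 → 459 − 360 = 99°
The given accent 69° is 30° one side of 99°; the other accent sits 30° the other side: 99 + 30 = 129°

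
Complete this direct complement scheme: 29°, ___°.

The complement sits 180° across the wheel.
The full set through 29° is {29°, 209°}.
Given {29°}, the missing hue is 209°.

209°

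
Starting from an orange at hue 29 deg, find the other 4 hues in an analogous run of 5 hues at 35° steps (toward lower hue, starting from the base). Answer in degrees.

354°, 319°, 284°, 249°

Analogous hues sit every 35° along the wheel.
29 − 35 = -6 → -6 + 360 = 354°
29 − 70 = -41 → -41 + 360 = 319°
29 − 105 = -76 → -76 + 360 = 284°
29 − 140 = -111 → -111 + 360 = 249°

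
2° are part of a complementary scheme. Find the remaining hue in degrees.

182°

The complement sits 180° across the wheel.
The full set through 2° is {2°, 182°}.
Given {2°}, the missing hue is 182°.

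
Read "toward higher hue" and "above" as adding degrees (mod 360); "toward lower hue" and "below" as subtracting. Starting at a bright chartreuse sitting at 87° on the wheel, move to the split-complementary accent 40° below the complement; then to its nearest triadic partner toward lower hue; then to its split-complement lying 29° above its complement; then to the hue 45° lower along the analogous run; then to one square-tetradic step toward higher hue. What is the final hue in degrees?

+140° (split-comp 40° ↓): 87 + 140 = 227°
−120° (triadic ↓): 227 − 120 = 107°
+209° (split-comp 29° ↑): 107 + 209 = 316°
−45° (analog 45° ↓): 316 − 45 = 271°
+90° (square ↑): 271 + 90 = 361 → 361 − 360 = 1°

1°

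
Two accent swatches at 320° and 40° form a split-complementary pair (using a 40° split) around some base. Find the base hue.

180°

The accents sit 40° either side of the complement, so the complement is their short-arc midpoint on the wheel.
Short-arc midpoint of 320° and 40°: 0°.
Base is 180° from the complement: 0 − 180 = -180 → -180 + 360 = 180°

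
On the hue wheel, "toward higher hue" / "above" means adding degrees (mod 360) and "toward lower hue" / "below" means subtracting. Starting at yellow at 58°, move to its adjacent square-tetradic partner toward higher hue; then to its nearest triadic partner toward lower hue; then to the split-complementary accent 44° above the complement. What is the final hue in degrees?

252°

58 + 90 = 148°   (square ↑)
148 − 120 = 28°   (triadic ↓)
28 + 224 = 252°   (split-comp 44° ↑)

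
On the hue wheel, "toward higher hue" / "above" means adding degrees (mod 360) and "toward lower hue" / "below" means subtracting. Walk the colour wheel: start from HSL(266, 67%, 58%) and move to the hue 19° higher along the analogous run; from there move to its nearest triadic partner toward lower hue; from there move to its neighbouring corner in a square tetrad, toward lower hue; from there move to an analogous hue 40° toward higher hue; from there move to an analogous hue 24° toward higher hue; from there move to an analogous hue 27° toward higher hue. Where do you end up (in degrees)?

166°

266 + 19 = 285°   (analog 19° ↑)
285 − 120 = 165°   (triadic ↓)
165 − 90 = 75°   (square ↓)
75 + 40 = 115°   (analog 40° ↑)
115 + 24 = 139°   (analog 24° ↑)
139 + 27 = 166°   (analog 27° ↑)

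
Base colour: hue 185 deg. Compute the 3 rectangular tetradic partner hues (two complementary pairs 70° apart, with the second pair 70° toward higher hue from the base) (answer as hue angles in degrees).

A rectangular tetradic uses two complementary pairs 70° apart: offsets 0°, 70°, 180°, 250°.
185 + 70 = 255°
185 + 180 = 365 → 365 − 360 = 5°
185 + 250 = 435 → 435 − 360 = 75°

255°, 5° and 75°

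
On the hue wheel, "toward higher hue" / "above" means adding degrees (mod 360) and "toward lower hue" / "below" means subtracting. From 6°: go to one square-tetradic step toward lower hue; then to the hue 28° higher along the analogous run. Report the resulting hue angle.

304°

square ↓ −90°: 6 − 90 = -84 → -84 + 360 = 276°
analog 28° ↑ +28°: 276 + 28 = 304°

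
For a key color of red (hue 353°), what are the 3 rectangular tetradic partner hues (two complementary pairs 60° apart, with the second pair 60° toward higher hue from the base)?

A rectangular tetradic uses two complementary pairs 60° apart: offsets 0°, 60°, 180°, 240°.
353 + 60 = 413 → 413 − 360 = 53°
353 + 180 = 533 → 533 − 360 = 173°
353 + 240 = 593 → 593 − 360 = 233°

53°, 173° and 233°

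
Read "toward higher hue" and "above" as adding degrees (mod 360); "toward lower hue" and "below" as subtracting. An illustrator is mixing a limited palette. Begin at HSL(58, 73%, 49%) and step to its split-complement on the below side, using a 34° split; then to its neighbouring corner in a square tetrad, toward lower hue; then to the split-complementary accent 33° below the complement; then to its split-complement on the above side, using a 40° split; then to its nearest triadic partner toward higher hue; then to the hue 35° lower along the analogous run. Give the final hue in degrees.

206°

58 + 146 = 204°   (split-comp 34° ↓)
204 − 90 = 114°   (square ↓)
114 + 147 = 261°   (split-comp 33° ↓)
261 + 220 = 481 → 481 − 360 = 121°   (split-comp 40° ↑)
121 + 120 = 241°   (triadic ↑)
241 − 35 = 206°   (analog 35° ↓)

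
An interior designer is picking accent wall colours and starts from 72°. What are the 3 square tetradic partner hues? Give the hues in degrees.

162°, 252°, and 342°

A square tetradic scheme places four hues every 90°.
72 + 90 = 162°
72 + 180 = 252°
72 + 270 = 342°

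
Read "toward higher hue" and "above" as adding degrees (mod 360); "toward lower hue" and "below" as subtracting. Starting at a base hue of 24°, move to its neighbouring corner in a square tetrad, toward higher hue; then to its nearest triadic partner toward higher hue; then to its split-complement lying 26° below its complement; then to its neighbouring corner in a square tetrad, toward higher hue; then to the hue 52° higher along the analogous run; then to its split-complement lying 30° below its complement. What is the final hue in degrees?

320°

24 + 90 = 114°   (square ↑)
114 + 120 = 234°   (triadic ↑)
234 + 154 = 388 → 388 − 360 = 28°   (split-comp 26° ↓)
28 + 90 = 118°   (square ↑)
118 + 52 = 170°   (analog 52° ↑)
170 + 150 = 320°   (split-comp 30° ↓)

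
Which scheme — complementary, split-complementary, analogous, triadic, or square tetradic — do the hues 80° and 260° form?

complementary

Sort the hues: 80°, 260°.
Successive gaps around the wheel: 180°, 180°.
Two hues 180° apart are complementary.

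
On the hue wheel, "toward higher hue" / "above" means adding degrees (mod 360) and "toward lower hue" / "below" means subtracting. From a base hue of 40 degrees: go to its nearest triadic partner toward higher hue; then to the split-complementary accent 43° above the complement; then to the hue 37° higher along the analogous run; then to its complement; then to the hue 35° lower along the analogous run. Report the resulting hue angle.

205°

+120° (triadic ↑): 40 + 120 = 160°
+223° (split-comp 43° ↑): 160 + 223 = 383 → 383 − 360 = 23°
+37° (analog 37° ↑): 23 + 37 = 60°
+180° (complement): 60 + 180 = 240°
−35° (analog 35° ↓): 240 − 35 = 205°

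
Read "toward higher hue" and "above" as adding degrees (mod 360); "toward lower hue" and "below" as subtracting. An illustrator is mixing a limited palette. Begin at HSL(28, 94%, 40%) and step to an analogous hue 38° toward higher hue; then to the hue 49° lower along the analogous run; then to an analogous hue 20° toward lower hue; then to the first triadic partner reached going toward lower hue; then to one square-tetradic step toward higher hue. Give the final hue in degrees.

analog 38° ↑ +38°: 28 + 38 = 66°
analog 49° ↓ −49°: 66 − 49 = 17°
analog 20° ↓ −20°: 17 − 20 = -3 → -3 + 360 = 357°
triadic ↓ −120°: 357 − 120 = 237°
square ↑ +90°: 237 + 90 = 327°

327°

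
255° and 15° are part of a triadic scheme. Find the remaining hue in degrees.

135°

A triad places three hues 120° apart.
The full set through 15° is {15°, 135°, 255°}.
Given {15°, 255°}, the missing hue is 135°.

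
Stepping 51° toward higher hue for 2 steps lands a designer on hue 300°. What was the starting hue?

198°

2 steps of 51° (toward higher hue) give a net shift of +102°.
Start = end − shift: 300 − 102 = 198°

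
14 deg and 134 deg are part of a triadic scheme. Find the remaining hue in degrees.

A triad places three hues 120° apart.
The full set through 14° is {14°, 134°, 254°}.
Given {14°, 134°}, the missing hue is 254°.

254°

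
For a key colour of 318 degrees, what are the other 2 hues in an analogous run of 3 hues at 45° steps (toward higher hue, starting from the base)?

3° and 48°

Analogous hues sit every 45° along the wheel.
318 + 45 = 363 → 363 − 360 = 3°
318 + 90 = 408 → 408 − 360 = 48°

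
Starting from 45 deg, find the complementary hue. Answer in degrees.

225°

The complement sits 180° across the wheel.
45 + 180 = 225°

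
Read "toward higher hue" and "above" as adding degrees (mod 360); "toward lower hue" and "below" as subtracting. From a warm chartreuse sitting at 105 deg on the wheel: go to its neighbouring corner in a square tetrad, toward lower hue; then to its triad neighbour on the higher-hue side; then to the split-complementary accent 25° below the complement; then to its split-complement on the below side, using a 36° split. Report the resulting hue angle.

74°

square ↓ −90°: 105 − 90 = 15°
triadic ↑ +120°: 15 + 120 = 135°
split-comp 25° ↓ +155°: 135 + 155 = 290°
split-comp 36° ↓ +144°: 290 + 144 = 434 → 434 − 360 = 74°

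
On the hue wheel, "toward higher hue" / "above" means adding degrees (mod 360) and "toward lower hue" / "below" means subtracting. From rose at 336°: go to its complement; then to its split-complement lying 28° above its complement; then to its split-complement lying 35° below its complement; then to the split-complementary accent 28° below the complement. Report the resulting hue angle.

301°

complement +180°: 336 + 180 = 516 → 516 − 360 = 156°
split-comp 28° ↑ +208°: 156 + 208 = 364 → 364 − 360 = 4°
split-comp 35° ↓ +145°: 4 + 145 = 149°
split-comp 28° ↓ +152°: 149 + 152 = 301°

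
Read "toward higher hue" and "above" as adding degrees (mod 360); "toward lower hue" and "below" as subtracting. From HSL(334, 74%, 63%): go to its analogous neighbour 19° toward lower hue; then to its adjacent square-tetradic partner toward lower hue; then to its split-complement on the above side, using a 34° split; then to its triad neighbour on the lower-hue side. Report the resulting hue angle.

334 − 19 = 315°   (analog 19° ↓)
315 − 90 = 225°   (square ↓)
225 + 214 = 439 → 439 − 360 = 79°   (split-comp 34° ↑)
79 − 120 = -41 → -41 + 360 = 319°   (triadic ↓)

319°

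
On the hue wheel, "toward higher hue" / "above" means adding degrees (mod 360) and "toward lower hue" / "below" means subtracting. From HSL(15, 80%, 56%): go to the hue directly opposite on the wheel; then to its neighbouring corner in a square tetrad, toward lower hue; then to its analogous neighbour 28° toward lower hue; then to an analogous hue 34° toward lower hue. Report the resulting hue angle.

43°

15 + 180 = 195°   (complement)
195 − 90 = 105°   (square ↓)
105 − 28 = 77°   (analog 28° ↓)
77 − 34 = 43°   (analog 34° ↓)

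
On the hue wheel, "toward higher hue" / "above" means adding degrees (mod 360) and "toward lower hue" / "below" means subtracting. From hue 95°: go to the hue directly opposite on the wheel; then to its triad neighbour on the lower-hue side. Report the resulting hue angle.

95 + 180 = 275°   (complement)
275 − 120 = 155°   (triadic ↓)

155°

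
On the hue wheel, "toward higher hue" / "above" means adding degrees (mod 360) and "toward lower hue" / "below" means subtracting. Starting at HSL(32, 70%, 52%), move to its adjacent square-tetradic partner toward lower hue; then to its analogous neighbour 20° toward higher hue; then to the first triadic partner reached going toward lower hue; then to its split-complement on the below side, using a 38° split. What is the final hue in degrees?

−90° (square ↓): 32 − 90 = -58 → -58 + 360 = 302°
+20° (analog 20° ↑): 302 + 20 = 322°
−120° (triadic ↓): 322 − 120 = 202°
+142° (split-comp 38° ↓): 202 + 142 = 344°

344°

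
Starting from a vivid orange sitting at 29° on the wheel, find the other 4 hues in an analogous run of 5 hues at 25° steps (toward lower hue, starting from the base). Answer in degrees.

Analogous hues sit every 25° along the wheel.
29 − 25 = 4°
29 − 50 = -21 → -21 + 360 = 339°
29 − 75 = -46 → -46 + 360 = 314°
29 − 100 = -71 → -71 + 360 = 289°

4°, 339°, 314°, 289°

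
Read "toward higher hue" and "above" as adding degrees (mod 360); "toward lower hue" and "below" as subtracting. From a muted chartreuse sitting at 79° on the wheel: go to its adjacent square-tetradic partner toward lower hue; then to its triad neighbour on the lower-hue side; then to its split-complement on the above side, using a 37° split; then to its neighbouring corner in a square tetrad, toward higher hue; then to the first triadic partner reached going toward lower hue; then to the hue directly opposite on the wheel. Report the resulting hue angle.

79 − 90 = -11 → -11 + 360 = 349°   (square ↓)
349 − 120 = 229°   (triadic ↓)
229 + 217 = 446 → 446 − 360 = 86°   (split-comp 37° ↑)
86 + 90 = 176°   (square ↑)
176 − 120 = 56°   (triadic ↓)
56 + 180 = 236°   (complement)

236°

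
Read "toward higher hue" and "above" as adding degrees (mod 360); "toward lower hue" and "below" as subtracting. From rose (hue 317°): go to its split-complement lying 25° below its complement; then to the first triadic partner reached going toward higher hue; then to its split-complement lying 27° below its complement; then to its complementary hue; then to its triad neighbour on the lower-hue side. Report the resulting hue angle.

85°

317 + 155 = 472 → 472 − 360 = 112°   (split-comp 25° ↓)
112 + 120 = 232°   (triadic ↑)
232 + 153 = 385 → 385 − 360 = 25°   (split-comp 27° ↓)
25 + 180 = 205°   (complement)
205 − 120 = 85°   (triadic ↓)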